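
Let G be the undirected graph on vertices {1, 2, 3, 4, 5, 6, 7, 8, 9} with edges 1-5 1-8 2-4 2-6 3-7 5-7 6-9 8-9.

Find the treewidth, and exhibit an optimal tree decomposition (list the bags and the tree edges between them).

Every bag has size at most 2, so the width is 2 − 1 = 1 and tw(G) ≤ 1. Since G has at least one edge (e.g. 3–7), it is not an edgeless graph, so tw(G) ≥ 1. The upper and lower bounds meet at 1, so that is the treewidth.

Treewidth 1.
Bags: B1 = {3, 7}  B2 = {5, 7}  B3 = {1, 5}  B4 = {1, 8}  B5 = {8, 9}  B6 = {6, 9}  B7 = {2, 6}  B8 = {2, 4}
Tree: B1–B2, B2–B3, B3–B4, B4–B5, B5–B6, B6–B7, B7–B8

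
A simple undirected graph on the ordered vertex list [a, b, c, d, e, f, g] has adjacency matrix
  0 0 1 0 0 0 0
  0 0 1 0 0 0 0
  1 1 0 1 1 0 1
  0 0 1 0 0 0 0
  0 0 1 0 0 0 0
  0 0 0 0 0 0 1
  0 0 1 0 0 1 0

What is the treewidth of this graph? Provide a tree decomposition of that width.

The largest bag has 2 vertices, giving width 1; this decomposition certifies tw(G) ≤ 1. Since G has at least one edge (e.g. c–g), it is not an edgeless graph, so tw(G) ≥ 1. Therefore the treewidth is 1.

Treewidth 1.
One optimal decomposition is:
Bags: B1 = {c, g}  B2 = {c, e}  B3 = {f, g}  B4 = {b, c}  B5 = {a, c}  B6 = {c, d}
Tree: B1–B2, B1–B3, B2–B4, B1–B5, B1–B6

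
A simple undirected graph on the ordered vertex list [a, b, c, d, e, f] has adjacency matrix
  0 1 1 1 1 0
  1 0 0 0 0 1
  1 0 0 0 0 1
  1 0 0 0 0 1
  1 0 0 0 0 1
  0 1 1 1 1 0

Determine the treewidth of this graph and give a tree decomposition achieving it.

Every bag has size at most 3, so the width is 3 − 1 = 2 and tw(G) ≤ 2. The edges d–a–e–f–d form a cycle, so G is not a tree and its treewidth is at least 2. Combining the bounds, tw(G) = 2.

Treewidth 2.
One optimal decomposition is:
Bags: B1 = {a, d, f}  B2 = {a, e, f}  B3 = {a, b, f}  B4 = {a, c, f}
Tree: B1–B2, B2–B3, B3–B4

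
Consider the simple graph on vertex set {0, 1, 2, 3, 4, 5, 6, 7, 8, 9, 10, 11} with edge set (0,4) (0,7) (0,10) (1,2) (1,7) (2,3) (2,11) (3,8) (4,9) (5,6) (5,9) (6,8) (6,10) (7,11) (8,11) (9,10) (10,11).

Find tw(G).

3

A width-3 tree decomposition is:
Bags: B1 = {4, 5, 6, 9}  B2 = {4, 6, 9, 10}  B3 = {0, 4, 6, 10}  B4 = {0, 6, 8, 10}  B5 = {0, 8, 10, 11}  B6 = {0, 7, 8, 11}  B7 = {3, 7, 8, 11}  B8 = {2, 3, 7, 11}  B9 = {1, 2, 3, 7}
Tree: B1–B2, B2–B3, B3–B4, B4–B5, B5–B6, B6–B7, B7–B8, B8–B9
Each bag holds 4 vertices, so the decomposition has width 3, which upper-bounds the treewidth. For the lower bound: the 4 vertex sets {4,5,9}, {6}, {10}, {0,7,8,11} are disjoint, each induces a connected subgraph, and every pair is joined by at least one edge of G. Contracting each set to a single vertex therefore yields K_{4} as a minor, and since treewidth is minor-monotone, tw(G) ≥ tw(K_{4}) = 3. Hence tw(G) = 3 exactly.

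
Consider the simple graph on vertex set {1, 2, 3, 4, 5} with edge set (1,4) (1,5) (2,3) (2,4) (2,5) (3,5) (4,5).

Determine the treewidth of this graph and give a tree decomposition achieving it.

Treewidth 2.
Bags: B1 = {1, 4, 5}  B2 = {2, 4, 5}  B3 = {2, 3, 5}
Tree: B1–B2, B2–B3

Every bag has size at most 3, so the width is 3 − 1 = 2 and tw(G) ≤ 2. On the other hand G contains the 3-clique {1, 4, 5}. A clique must lie in a single bag of any decomposition, so no decomposition can have width below 2. Therefore the treewidth is 2.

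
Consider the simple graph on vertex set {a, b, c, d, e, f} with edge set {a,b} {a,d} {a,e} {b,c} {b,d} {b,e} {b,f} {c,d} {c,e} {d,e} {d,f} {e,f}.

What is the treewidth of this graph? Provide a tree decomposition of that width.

Each bag holds 4 vertices, so the decomposition has width 3, which upper-bounds the treewidth. Conversely, {a, b, d, e} is a clique of size 4, and the vertices of any clique must share a bag in every tree decomposition; so some bag has ≥ 4 vertices and tw(G) ≥ 3. Hence tw(G) = 3 exactly.

Treewidth 3.
Bags: B1 = {b, d, e, f}  B2 = {a, b, d, e}  B3 = {b, c, d, e}
Tree: B1–B2, B2–B3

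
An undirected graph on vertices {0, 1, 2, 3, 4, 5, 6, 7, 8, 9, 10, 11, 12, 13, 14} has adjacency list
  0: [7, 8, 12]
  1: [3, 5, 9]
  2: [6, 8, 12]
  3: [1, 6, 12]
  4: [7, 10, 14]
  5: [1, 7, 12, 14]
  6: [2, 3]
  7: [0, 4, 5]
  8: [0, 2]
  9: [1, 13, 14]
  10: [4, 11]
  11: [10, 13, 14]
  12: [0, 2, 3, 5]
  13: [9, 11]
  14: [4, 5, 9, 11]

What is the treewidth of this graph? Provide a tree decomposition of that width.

Each bag holds 4 vertices, so the decomposition has width 3, which upper-bounds the treewidth. For the lower bound: the 4 vertex sets {10,11,13}, {9}, {14}, {1,4,5,7} are disjoint, each induces a connected subgraph, and every pair is joined by at least one edge of G. Contracting each set to a single vertex therefore yields K_{4} as a minor, and since treewidth is minor-monotone, tw(G) ≥ tw(K_{4}) = 3. Therefore the treewidth is 3.

Treewidth 3.
Bags: B1 = {9, 10, 11, 13}  B2 = {9, 10, 11, 14}  B3 = {4, 9, 10, 14}  B4 = {1, 4, 9, 14}  B5 = {1, 4, 5, 14}  B6 = {1, 4, 5, 7}  B7 = {1, 3, 5, 7}  B8 = {3, 5, 7, 12}  B9 = {0, 3, 7, 12}  B10 = {0, 3, 6, 12}  B11 = {0, 2, 6, 12}  B12 = {0, 2, 6, 8}
Tree: B1–B2, B2–B3, B3–B4, B4–B5, B5–B6, B6–B7, B7–B8, B8–B9, B9–B10, B10–B11, B11–B12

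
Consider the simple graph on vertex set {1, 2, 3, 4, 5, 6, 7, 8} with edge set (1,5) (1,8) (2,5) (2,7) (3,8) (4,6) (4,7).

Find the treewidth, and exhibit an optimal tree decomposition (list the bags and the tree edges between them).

Treewidth 1.
One optimal decomposition is:
Bags: B1 = {3, 8}  B2 = {1, 8}  B3 = {1, 5}  B4 = {2, 5}  B5 = {2, 7}  B6 = {4, 7}  B7 = {4, 6}
Tree: B1–B2, B2–B3, B3–B4, B4–B5, B5–B6, B6–B7

Every bag has size at most 2, so the width is 2 − 1 = 1 and tw(G) ≤ 1. G has an edge, so its treewidth is at least 1. Hence tw(G) = 1 exactly.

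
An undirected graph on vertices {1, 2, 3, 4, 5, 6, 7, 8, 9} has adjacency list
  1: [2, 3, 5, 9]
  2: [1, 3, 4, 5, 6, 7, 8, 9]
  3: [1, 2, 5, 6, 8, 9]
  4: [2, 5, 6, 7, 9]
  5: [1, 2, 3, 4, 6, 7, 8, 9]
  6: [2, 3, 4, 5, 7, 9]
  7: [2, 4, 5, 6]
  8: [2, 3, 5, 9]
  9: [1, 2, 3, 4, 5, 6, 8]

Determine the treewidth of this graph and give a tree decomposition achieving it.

The largest bag has 5 vertices, giving width 4; this decomposition certifies tw(G) ≤ 4. Conversely, {2, 3, 5, 8, 9} is a clique of size 5, and the vertices of any clique must share a bag in every tree decomposition; so some bag has ≥ 5 vertices and tw(G) ≥ 4. Hence tw(G) = 4 exactly.

Treewidth 4.
One such decomposition:
Bags: B1 = {1, 2, 3, 5, 9}  B2 = {2, 3, 5, 6, 9}  B3 = {2, 3, 5, 8, 9}  B4 = {2, 4, 5, 6, 9}  B5 = {2, 4, 5, 6, 7}
Tree: B1–B2, B2–B3, B2–B4, B4–B5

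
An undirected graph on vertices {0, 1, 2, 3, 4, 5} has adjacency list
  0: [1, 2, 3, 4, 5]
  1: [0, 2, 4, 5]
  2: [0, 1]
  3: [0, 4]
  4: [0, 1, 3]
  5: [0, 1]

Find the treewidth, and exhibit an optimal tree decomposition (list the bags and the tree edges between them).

Treewidth 2.
Bags: B1 = {0, 1, 4}  B2 = {0, 1, 5}  B3 = {0, 1, 2}  B4 = {0, 3, 4}
Tree: B1–B2, B1–B3, B1–B4

The largest bag has 3 vertices, giving width 2; this decomposition certifies tw(G) ≤ 2. For the lower bound, the 3 vertices {0, 1, 2} are pairwise adjacent, and any tree decomposition puts a clique entirely inside one bag — forcing width ≥ 2. Combining the bounds, tw(G) = 2.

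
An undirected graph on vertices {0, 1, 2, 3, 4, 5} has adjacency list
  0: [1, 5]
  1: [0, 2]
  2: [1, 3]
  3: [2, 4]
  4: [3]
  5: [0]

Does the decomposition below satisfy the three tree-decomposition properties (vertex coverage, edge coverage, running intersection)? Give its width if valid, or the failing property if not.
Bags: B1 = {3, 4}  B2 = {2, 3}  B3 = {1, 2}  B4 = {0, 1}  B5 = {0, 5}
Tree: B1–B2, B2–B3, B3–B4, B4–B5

Yes; width 1.

Every vertex of G appears in some bag (union = {0, 1, 2, 3, 4, 5}); every edge is covered by a bag; and for each vertex v the set of bags containing v is connected in the bag tree. The decomposition is therefore valid. The largest bag has 2 vertices, so the width is 1.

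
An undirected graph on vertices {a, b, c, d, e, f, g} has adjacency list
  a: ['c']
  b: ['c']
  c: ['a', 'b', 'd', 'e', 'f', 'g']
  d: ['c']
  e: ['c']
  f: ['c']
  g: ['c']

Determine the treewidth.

A width-1 tree decomposition is:
Bags: B1 = {c, d}  B2 = {c, e}  B3 = {b, c}  B4 = {c, g}  B5 = {a, c}  B6 = {c, f}
Tree: B1–B2, B2–B3, B1–B4, B1–B5, B5–B6
Each bag holds 2 vertices, so the decomposition has width 1, which upper-bounds the treewidth. G has an edge, so its treewidth is at least 1. Therefore the treewidth is 1.

1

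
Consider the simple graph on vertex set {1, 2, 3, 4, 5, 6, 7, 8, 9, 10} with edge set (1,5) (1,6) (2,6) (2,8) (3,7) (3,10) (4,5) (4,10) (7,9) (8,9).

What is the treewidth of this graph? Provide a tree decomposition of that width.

Treewidth 2.
One optimal decomposition is:
Bags: B1 = {3, 4, 10}  B2 = {3, 4, 5}  B3 = {1, 3, 5}  B4 = {1, 3, 6}  B5 = {2, 3, 6}  B6 = {2, 3, 8}  B7 = {3, 8, 9}  B8 = {3, 7, 9}
Tree: B1–B2, B2–B3, B3–B4, B4–B5, B5–B6, B6–B7, B7–B8

The largest bag has 3 vertices, giving width 2; this decomposition certifies tw(G) ≤ 2. For the lower bound, G contains the cycle 3–10–4–5–1–6–2–8–9–7–3, so G is not a forest; only forests have treewidth ≤ 1, hence tw(G) ≥ 2. The upper and lower bounds meet at 2, so that is the treewidth.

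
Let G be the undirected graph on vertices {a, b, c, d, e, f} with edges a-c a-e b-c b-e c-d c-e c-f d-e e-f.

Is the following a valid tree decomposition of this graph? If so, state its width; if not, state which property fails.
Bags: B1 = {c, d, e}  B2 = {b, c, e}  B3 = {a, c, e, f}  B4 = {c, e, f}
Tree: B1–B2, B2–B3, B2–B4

No — bags containing vertex f are not connected in the tree.

A tree decomposition must satisfy three properties: every vertex lies in some bag; for every edge, both endpoints lie together in some bag; and for every vertex, the bags containing it form a connected subtree. Here bags containing vertex f are not connected in the tree, so the decomposition is invalid.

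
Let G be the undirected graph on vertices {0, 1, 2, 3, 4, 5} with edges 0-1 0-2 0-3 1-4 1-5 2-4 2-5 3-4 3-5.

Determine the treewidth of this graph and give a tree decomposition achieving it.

Each bag holds 4 vertices, so the decomposition has width 3, which upper-bounds the treewidth. For the lower bound: the 4 vertex sets {0,3}, {1,5}, {4}, {2} are disjoint, each induces a connected subgraph, and every pair is joined by at least one edge of G. Contracting each set to a single vertex therefore yields K_{4} as a minor, and since treewidth is minor-monotone, tw(G) ≥ tw(K_{4}) = 3. Combining the bounds, tw(G) = 3.

Treewidth 3.
Bags: B1 = {0, 3, 4, 5}  B2 = {0, 1, 4, 5}  B3 = {0, 2, 4, 5}
Tree: B1–B2, B2–B3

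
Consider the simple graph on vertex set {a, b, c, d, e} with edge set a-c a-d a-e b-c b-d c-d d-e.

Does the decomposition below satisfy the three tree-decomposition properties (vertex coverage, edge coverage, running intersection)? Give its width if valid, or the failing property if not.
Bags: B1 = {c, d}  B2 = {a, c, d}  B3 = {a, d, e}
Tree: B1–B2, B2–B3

No — vertex b appears in no bag.

A tree decomposition must satisfy three properties: every vertex lies in some bag; for every edge, both endpoints lie together in some bag; and for every vertex, the bags containing it form a connected subtree. Here vertex b appears in no bag, so the decomposition is invalid.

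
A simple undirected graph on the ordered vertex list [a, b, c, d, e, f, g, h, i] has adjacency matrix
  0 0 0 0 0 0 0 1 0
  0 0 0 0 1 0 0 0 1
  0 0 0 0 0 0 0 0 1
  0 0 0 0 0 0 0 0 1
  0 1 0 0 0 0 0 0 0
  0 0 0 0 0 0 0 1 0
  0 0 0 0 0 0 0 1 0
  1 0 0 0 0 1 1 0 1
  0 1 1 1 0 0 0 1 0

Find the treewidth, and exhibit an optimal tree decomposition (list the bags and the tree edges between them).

Treewidth 1.
One such decomposition:
Bags: B1 = {f, h}  B2 = {h, i}  B3 = {g, h}  B4 = {b, i}  B5 = {b, e}  B6 = {c, i}  B7 = {d, i}  B8 = {a, h}
Tree: B1–B2, B1–B3, B2–B4, B4–B5, B2–B6, B4–B7, B1–B8

The largest bag has 2 vertices, giving width 1; this decomposition certifies tw(G) ≤ 1. G has an edge, so its treewidth is at least 1. The upper and lower bounds meet at 1, so that is the treewidth.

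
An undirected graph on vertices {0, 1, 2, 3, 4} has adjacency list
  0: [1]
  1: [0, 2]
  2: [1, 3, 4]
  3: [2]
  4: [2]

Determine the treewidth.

1

A width-1 tree decomposition is:
Bags: B1 = {2, 4}  B2 = {1, 2}  B3 = {2, 3}  B4 = {0, 1}
Tree: B1–B2, B2–B3, B2–B4
The largest bag has 2 vertices, giving width 1; this decomposition certifies tw(G) ≤ 1. G has an edge, so its treewidth is at least 1. Hence tw(G) = 1 exactly.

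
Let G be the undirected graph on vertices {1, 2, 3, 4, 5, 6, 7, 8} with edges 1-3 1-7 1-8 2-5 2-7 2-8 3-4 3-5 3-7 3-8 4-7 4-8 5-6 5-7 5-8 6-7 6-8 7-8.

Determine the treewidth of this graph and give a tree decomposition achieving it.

Treewidth 3.
Bags: B1 = {3, 5, 7, 8}  B2 = {5, 6, 7, 8}  B3 = {1, 3, 7, 8}  B4 = {2, 5, 7, 8}  B5 = {3, 4, 7, 8}
Tree: B1–B2, B1–B3, B1–B4, B3–B5

Every bag has size at most 4, so the width is 4 − 1 = 3 and tw(G) ≤ 3. On the other hand G contains the 4-clique {2, 5, 7, 8}. A clique must lie in a single bag of any decomposition, so no decomposition can have width below 3. The upper and lower bounds meet at 3, so that is the treewidth.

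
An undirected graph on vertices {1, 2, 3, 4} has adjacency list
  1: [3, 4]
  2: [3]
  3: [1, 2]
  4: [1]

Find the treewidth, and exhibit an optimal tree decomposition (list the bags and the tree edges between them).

Treewidth 1.
One such decomposition:
Bags: B1 = {1, 4}  B2 = {1, 3}  B3 = {2, 3}
Tree: B1–B2, B2–B3

Every bag has size at most 2, so the width is 2 − 1 = 1 and tw(G) ≤ 1. Since G has at least one edge (e.g. 4–1), it is not an edgeless graph, so tw(G) ≥ 1. Combining the bounds, tw(G) = 1.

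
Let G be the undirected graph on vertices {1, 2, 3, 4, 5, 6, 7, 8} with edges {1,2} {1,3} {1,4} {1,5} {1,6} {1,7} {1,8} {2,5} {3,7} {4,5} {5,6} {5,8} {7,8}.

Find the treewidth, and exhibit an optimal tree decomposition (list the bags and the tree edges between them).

Treewidth 2.
One optimal decomposition is:
Bags: B1 = {1, 4, 5}  B2 = {1, 5, 6}  B3 = {1, 5, 8}  B4 = {1, 7, 8}  B5 = {1, 3, 7}  B6 = {1, 2, 5}
Tree: B1–B2, B2–B3, B3–B4, B4–B5, B3–B6

Each bag holds 3 vertices, so the decomposition has width 2, which upper-bounds the treewidth. For the lower bound, the 3 vertices {1, 3, 7} are pairwise adjacent, and any tree decomposition puts a clique entirely inside one bag — forcing width ≥ 2. Combining the bounds, tw(G) = 2.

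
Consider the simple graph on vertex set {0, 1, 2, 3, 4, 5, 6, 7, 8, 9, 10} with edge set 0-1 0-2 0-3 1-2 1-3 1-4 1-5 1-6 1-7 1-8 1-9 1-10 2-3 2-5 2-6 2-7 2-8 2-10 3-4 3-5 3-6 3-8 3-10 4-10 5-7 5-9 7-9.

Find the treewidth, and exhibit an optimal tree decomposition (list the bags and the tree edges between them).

Treewidth 3.
One such decomposition:
Bags: B1 = {1, 2, 3, 5}  B2 = {1, 2, 5, 7}  B3 = {0, 1, 2, 3}  B4 = {1, 5, 7, 9}  B5 = {1, 2, 3, 10}  B6 = {1, 2, 3, 8}  B7 = {1, 2, 3, 6}  B8 = {1, 3, 4, 10}
Tree: B1–B2, B1–B3, B2–B4, B1–B5, B1–B6, B5–B7, B5–B8

Each bag holds 4 vertices, so the decomposition has width 3, which upper-bounds the treewidth. For the lower bound, the 4 vertices {1, 5, 7, 9} are pairwise adjacent, and any tree decomposition puts a clique entirely inside one bag — forcing width ≥ 3. Therefore the treewidth is 3.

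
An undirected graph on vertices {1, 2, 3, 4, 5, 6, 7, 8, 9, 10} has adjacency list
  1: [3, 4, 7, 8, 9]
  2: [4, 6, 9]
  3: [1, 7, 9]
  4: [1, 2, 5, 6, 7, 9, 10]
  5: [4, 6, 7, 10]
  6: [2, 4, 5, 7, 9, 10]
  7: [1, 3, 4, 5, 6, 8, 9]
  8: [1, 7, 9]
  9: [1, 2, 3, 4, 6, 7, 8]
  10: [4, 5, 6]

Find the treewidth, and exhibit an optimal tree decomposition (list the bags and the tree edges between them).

Every bag has size at most 4, so the width is 4 − 1 = 3 and tw(G) ≤ 3. For the lower bound, the 4 vertices {1, 7, 8, 9} are pairwise adjacent, and any tree decomposition puts a clique entirely inside one bag — forcing width ≥ 3. Combining the bounds, tw(G) = 3.

Treewidth 3.
Bags: B1 = {1, 4, 7, 9}  B2 = {1, 7, 8, 9}  B3 = {1, 3, 7, 9}  B4 = {4, 6, 7, 9}  B5 = {2, 4, 6, 9}  B6 = {4, 5, 6, 7}  B7 = {4, 5, 6, 10}
Tree: B1–B2, B1–B3, B1–B4, B4–B5, B4–B6, B6–B7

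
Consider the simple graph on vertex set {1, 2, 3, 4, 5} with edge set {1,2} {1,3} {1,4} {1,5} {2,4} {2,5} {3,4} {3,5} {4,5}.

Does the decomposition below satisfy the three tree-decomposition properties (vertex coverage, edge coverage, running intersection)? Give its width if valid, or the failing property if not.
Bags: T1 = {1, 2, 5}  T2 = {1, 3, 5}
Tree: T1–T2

No — vertex 4 appears in no bag.

A tree decomposition must satisfy three properties: every vertex lies in some bag; for every edge, both endpoints lie together in some bag; and for every vertex, the bags containing it form a connected subtree. Here vertex 4 appears in no bag, so the decomposition is invalid.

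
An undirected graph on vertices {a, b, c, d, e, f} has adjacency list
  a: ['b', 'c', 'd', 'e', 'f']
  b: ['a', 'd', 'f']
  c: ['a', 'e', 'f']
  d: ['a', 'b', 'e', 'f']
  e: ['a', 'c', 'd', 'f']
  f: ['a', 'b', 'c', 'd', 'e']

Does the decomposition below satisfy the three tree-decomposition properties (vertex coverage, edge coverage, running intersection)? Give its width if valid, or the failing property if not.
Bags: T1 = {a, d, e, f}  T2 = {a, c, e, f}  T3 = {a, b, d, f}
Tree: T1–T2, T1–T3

Yes; width 3.

Checking the three conditions: (i) the bags cover all of {a, b, c, d, e, f}; (ii) for each edge, some bag contains both endpoints; (iii) the bags containing any fixed vertex form a subtree. All hold, so the decomposition is valid with width 4 − 1 = 3.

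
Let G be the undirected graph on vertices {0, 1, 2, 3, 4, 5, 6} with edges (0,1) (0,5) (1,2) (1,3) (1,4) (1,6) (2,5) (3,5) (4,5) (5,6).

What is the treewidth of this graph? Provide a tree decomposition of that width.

Every bag has size at most 3, so the width is 3 − 1 = 2 and tw(G) ≤ 2. For the lower bound, G contains the cycle 5–3–1–6–5, so G is not a forest; only forests have treewidth ≤ 1, hence tw(G) ≥ 2. Hence tw(G) = 2 exactly.

Treewidth 2.
Bags: B1 = {1, 3, 5}  B2 = {1, 5, 6}  B3 = {0, 1, 5}  B4 = {1, 4, 5}  B5 = {1, 2, 5}
Tree: B1–B2, B2–B3, B3–B4, B4–B5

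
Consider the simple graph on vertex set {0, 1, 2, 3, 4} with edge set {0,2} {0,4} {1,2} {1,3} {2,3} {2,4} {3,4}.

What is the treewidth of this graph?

A width-2 tree decomposition is:
Bags: B1 = {2, 3, 4}  B2 = {0, 2, 4}  B3 = {1, 2, 3}
Tree: B1–B2, B1–B3
Each bag holds 3 vertices, so the decomposition has width 2, which upper-bounds the treewidth. On the other hand G contains the 3-clique {0, 2, 4}. A clique must lie in a single bag of any decomposition, so no decomposition can have width below 2. Therefore the treewidth is 2.

2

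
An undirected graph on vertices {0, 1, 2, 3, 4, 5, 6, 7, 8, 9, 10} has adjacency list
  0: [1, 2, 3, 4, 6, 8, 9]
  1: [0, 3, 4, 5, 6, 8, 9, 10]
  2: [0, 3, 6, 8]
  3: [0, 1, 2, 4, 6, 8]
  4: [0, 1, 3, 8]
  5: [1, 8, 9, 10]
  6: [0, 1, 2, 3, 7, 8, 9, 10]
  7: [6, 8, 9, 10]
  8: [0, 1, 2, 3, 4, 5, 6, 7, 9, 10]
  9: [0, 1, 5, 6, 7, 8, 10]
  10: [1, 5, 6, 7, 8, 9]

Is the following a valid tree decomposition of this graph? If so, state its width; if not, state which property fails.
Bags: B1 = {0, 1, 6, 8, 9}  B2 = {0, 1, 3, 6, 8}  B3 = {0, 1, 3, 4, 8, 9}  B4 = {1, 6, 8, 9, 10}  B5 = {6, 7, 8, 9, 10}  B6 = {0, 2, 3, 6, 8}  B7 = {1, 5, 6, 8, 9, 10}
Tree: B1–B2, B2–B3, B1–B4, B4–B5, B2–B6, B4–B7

No — bags containing vertex 9 are not connected in the tree.

A tree decomposition must satisfy three properties: every vertex lies in some bag; for every edge, both endpoints lie together in some bag; and for every vertex, the bags containing it form a connected subtree. Here bags containing vertex 9 are not connected in the tree, so the decomposition is invalid.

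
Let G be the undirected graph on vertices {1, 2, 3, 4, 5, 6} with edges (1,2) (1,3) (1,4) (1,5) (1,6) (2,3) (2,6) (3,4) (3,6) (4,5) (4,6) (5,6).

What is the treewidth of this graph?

3

A width-3 tree decomposition is:
Bags: B1 = {1, 3, 4, 6}  B2 = {1, 2, 3, 6}  B3 = {1, 4, 5, 6}
Tree: B1–B2, B1–B3
Each bag holds 4 vertices, so the decomposition has width 3, which upper-bounds the treewidth. For the lower bound, the 4 vertices {1, 2, 3, 6} are pairwise adjacent, and any tree decomposition puts a clique entirely inside one bag — forcing width ≥ 3. Therefore the treewidth is 3.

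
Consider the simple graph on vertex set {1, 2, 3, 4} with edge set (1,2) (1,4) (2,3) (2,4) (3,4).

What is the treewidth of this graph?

A width-2 tree decomposition is:
Bags: B1 = {2, 3, 4}  B2 = {1, 2, 4}
Tree: B1–B2
Every bag has size at most 3, so the width is 3 − 1 = 2 and tw(G) ≤ 2. On the other hand G contains the 3-clique {1, 2, 4}. A clique must lie in a single bag of any decomposition, so no decomposition can have width below 2. Combining the bounds, tw(G) = 2.

2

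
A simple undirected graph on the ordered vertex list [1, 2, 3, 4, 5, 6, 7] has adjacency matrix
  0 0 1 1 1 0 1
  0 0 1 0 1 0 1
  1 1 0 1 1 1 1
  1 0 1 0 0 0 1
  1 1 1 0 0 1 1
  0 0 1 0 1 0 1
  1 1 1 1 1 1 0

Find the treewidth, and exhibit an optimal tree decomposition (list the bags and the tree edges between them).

Treewidth 3.
One such decomposition:
Bags: B1 = {3, 5, 6, 7}  B2 = {1, 3, 5, 7}  B3 = {1, 3, 4, 7}  B4 = {2, 3, 5, 7}
Tree: B1–B2, B2–B3, B1–B4

Every bag has size at most 4, so the width is 4 − 1 = 3 and tw(G) ≤ 3. On the other hand G contains the 4-clique {1, 3, 4, 7}. A clique must lie in a single bag of any decomposition, so no decomposition can have width below 3. Hence tw(G) = 3 exactly.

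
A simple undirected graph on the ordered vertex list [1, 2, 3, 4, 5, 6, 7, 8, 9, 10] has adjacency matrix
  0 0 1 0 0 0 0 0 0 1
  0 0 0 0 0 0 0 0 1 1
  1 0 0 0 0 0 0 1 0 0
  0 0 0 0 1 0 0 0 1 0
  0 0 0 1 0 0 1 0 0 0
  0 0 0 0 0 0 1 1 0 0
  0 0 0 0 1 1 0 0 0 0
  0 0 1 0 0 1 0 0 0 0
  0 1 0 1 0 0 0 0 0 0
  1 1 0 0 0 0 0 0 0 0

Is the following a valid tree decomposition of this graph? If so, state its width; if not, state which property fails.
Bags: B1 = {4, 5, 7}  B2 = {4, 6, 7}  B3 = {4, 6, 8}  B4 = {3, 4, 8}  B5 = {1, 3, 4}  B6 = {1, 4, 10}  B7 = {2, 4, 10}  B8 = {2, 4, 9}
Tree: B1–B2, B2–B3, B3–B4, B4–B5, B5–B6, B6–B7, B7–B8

Vertex coverage: the bags together contain {1, 2, 3, 4, 5, 6, 7, 8, 9, 10}, the full vertex set. Edge coverage: each edge of G has both endpoints in at least one bag. Running intersection: for every vertex, the bags containing it form a connected subtree. All three properties hold, so this is a valid tree decomposition of width max|bag| − 1 = 2, and hence tw(G) ≤ 2.

Yes; width 2.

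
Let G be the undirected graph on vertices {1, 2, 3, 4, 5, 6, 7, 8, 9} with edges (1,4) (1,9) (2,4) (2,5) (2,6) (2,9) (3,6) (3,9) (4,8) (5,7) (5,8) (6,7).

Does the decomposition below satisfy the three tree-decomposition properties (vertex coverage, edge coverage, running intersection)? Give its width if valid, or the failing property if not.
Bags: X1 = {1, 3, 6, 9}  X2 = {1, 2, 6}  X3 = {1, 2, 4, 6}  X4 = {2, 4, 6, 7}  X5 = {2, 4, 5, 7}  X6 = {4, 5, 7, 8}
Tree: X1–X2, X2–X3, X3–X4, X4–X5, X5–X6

No — edge (9,2) lies in no bag.

A tree decomposition must satisfy three properties: every vertex lies in some bag; for every edge, both endpoints lie together in some bag; and for every vertex, the bags containing it form a connected subtree. Here edge (9,2) lies in no bag, so the decomposition is invalid.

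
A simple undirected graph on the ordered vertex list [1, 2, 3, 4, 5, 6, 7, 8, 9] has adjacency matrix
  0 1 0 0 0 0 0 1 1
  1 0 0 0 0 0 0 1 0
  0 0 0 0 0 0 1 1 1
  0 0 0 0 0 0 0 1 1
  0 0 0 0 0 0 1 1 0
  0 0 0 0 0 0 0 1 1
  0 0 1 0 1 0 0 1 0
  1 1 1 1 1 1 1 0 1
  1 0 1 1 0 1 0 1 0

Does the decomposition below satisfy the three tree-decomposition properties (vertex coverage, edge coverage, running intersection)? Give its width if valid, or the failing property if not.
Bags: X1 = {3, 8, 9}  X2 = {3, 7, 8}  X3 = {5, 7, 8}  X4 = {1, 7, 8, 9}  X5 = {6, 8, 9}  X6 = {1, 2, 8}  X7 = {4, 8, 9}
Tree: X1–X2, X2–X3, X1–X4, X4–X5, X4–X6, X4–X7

No — bags containing vertex 7 are not connected in the tree.

A tree decomposition must satisfy three properties: every vertex lies in some bag; for every edge, both endpoints lie together in some bag; and for every vertex, the bags containing it form a connected subtree. Here bags containing vertex 7 are not connected in the tree, so the decomposition is invalid.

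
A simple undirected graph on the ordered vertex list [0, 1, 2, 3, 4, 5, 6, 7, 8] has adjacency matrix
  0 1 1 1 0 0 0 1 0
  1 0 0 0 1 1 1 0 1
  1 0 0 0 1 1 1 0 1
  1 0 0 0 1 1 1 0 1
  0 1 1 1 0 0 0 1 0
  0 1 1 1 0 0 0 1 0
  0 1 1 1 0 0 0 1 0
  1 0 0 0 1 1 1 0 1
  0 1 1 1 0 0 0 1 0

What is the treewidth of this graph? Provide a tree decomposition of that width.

Every bag has size at most 5, so the width is 5 − 1 = 4 and tw(G) ≤ 4. For the lower bound: the 5 vertex sets {3,8}, {2,4}, {0,7}, {1}, {6} are disjoint, each induces a connected subgraph, and every pair is joined by at least one edge of G. Contracting each set to a single vertex therefore yields K_{5} as a minor, and since treewidth is minor-monotone, tw(G) ≥ tw(K_{5}) = 4. The upper and lower bounds meet at 4, so that is the treewidth.

Treewidth 4.
One such decomposition:
Bags: B1 = {1, 2, 3, 7, 8}  B2 = {1, 2, 3, 4, 7}  B3 = {0, 1, 2, 3, 7}  B4 = {1, 2, 3, 6, 7}  B5 = {1, 2, 3, 5, 7}
Tree: B1–B2, B2–B3, B3–B4, B4–B5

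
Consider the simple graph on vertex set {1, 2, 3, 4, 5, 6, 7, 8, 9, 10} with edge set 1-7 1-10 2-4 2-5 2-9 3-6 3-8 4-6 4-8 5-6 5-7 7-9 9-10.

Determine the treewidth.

2

A width-2 tree decomposition is:
Bags: B1 = {1, 9, 10}  B2 = {1, 7, 9}  B3 = {2, 7, 9}  B4 = {2, 5, 7}  B5 = {2, 4, 5}  B6 = {4, 5, 6}  B7 = {4, 6, 8}  B8 = {3, 6, 8}
Tree: B1–B2, B2–B3, B3–B4, B4–B5, B5–B6, B6–B7, B7–B8
Each bag holds 3 vertices, so the decomposition has width 2, which upper-bounds the treewidth. Since 10–1–7–9–10 is a cycle in G, G is not acyclic. Forests are exactly the graphs of treewidth ≤ 1, so tw(G) ≥ 2. Combining the bounds, tw(G) = 2.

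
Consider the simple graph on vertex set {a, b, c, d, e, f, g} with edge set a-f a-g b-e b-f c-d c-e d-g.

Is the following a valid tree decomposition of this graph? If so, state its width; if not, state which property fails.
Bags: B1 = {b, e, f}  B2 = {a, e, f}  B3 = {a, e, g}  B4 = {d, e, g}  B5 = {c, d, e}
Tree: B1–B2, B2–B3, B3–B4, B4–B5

Yes; width 2.

Every vertex of G appears in some bag (union = {a, b, c, d, e, f, g}); every edge is covered by a bag; and for each vertex v the set of bags containing v is connected in the bag tree. The decomposition is therefore valid. The largest bag has 3 vertices, so the width is 2.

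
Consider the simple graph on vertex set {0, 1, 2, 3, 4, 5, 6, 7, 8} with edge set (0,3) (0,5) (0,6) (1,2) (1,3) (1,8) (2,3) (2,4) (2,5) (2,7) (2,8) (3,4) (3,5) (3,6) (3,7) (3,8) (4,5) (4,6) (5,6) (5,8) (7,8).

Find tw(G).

3

A width-3 tree decomposition is:
Bags: B1 = {2, 3, 4, 5}  B2 = {2, 3, 5, 8}  B3 = {3, 4, 5, 6}  B4 = {0, 3, 5, 6}  B5 = {2, 3, 7, 8}  B6 = {1, 2, 3, 8}
Tree: B1–B2, B1–B3, B3–B4, B2–B5, B2–B6
Each bag holds 4 vertices, so the decomposition has width 3, which upper-bounds the treewidth. On the other hand G contains the 4-clique {0, 3, 5, 6}. A clique must lie in a single bag of any decomposition, so no decomposition can have width below 3. Hence tw(G) = 3 exactly.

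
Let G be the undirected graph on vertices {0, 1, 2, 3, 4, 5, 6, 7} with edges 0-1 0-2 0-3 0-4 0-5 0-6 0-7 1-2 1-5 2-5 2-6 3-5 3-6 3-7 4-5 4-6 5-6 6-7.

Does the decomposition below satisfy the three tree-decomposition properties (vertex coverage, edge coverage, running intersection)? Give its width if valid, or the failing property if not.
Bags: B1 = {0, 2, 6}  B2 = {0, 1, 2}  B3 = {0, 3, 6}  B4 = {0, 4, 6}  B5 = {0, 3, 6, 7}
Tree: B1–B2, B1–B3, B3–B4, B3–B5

No — vertex 5 appears in no bag.

A tree decomposition must satisfy three properties: every vertex lies in some bag; for every edge, both endpoints lie together in some bag; and for every vertex, the bags containing it form a connected subtree. Here vertex 5 appears in no bag, so the decomposition is invalid.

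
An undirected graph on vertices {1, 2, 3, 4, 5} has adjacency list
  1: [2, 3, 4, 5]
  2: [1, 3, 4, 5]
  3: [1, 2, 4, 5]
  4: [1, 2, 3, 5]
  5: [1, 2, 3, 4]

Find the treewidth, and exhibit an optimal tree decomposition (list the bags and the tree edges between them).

A single bag containing all 5 vertices is trivially a valid decomposition of width 4. Conversely, {1, 2, 3, 4, 5} is a clique of size 5, and the vertices of any clique must share a bag in every tree decomposition; so some bag has ≥ 5 vertices and tw(G) ≥ 4. The upper and lower bounds meet at 4, so that is the treewidth.

Treewidth 4.
One such decomposition:
Bags: B1 = {1, 2, 3, 4, 5}
Tree: (single bag)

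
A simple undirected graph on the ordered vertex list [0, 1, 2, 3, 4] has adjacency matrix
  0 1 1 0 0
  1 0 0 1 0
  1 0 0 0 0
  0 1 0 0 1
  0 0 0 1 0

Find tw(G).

A width-1 tree decomposition is:
Bags: B1 = {0, 2}  B2 = {0, 1}  B3 = {1, 3}  B4 = {3, 4}
Tree: B1–B2, B2–B3, B3–B4
Each bag holds 2 vertices, so the decomposition has width 1, which upper-bounds the treewidth. Since G has at least one edge (e.g. 2–0), it is not an edgeless graph, so tw(G) ≥ 1. Therefore the treewidth is 1.

1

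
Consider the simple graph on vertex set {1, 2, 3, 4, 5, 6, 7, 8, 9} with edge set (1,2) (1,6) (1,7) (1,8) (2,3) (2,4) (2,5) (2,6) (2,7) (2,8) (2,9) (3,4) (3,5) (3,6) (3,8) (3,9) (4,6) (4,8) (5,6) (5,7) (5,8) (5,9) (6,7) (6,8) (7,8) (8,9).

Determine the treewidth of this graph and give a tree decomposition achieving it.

Treewidth 4.
Bags: B1 = {2, 3, 5, 6, 8}  B2 = {2, 5, 6, 7, 8}  B3 = {2, 3, 5, 8, 9}  B4 = {2, 3, 4, 6, 8}  B5 = {1, 2, 6, 7, 8}
Tree: B1–B2, B1–B3, B1–B4, B2–B5

The largest bag has 5 vertices, giving width 4; this decomposition certifies tw(G) ≤ 4. On the other hand G contains the 5-clique {2, 3, 5, 8, 9}. A clique must lie in a single bag of any decomposition, so no decomposition can have width below 4. The upper and lower bounds meet at 4, so that is the treewidth.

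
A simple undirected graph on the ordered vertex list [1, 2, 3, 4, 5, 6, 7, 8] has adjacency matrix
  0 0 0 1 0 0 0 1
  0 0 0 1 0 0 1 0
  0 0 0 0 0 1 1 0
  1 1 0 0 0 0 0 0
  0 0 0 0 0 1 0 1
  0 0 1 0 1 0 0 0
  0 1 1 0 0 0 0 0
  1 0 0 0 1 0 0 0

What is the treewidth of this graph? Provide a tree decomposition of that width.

Treewidth 2.
One such decomposition:
Bags: B1 = {5, 6, 8}  B2 = {3, 6, 8}  B3 = {3, 7, 8}  B4 = {2, 7, 8}  B5 = {2, 4, 8}  B6 = {1, 4, 8}
Tree: B1–B2, B2–B3, B3–B4, B4–B5, B5–B6

Every bag has size at most 3, so the width is 3 − 1 = 2 and tw(G) ≤ 2. The edges 8–5–6–3–7–2–4–1–8 form a cycle, so G is not a tree and its treewidth is at least 2. The upper and lower bounds meet at 2, so that is the treewidth.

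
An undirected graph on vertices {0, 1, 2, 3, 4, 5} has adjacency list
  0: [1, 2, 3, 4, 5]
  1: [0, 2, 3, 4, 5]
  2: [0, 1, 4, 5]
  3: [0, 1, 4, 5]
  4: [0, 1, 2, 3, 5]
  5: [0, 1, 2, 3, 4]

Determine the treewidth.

4

A width-4 tree decomposition is:
Bags: B1 = {0, 1, 2, 4, 5}  B2 = {0, 1, 3, 4, 5}
Tree: B1–B2
Each bag holds 5 vertices, so the decomposition has width 4, which upper-bounds the treewidth. On the other hand G contains the 5-clique {0, 1, 2, 4, 5}. A clique must lie in a single bag of any decomposition, so no decomposition can have width below 4. Therefore the treewidth is 4.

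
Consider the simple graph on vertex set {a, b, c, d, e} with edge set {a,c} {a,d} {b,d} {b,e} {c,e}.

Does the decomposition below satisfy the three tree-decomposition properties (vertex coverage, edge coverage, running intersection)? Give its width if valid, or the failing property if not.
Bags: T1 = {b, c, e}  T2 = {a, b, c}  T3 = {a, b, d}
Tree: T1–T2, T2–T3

Every vertex of G appears in some bag (union = {a, b, c, d, e}); every edge is covered by a bag; and for each vertex v the set of bags containing v is connected in the bag tree. The decomposition is therefore valid. The largest bag has 3 vertices, so the width is 2.

Yes; width 2.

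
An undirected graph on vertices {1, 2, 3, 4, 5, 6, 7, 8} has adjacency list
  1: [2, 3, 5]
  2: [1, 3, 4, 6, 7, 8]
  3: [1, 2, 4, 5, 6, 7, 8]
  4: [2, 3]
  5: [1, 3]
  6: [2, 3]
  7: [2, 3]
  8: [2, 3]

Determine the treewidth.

A width-2 tree decomposition is:
Bags: B1 = {2, 3, 7}  B2 = {1, 2, 3}  B3 = {1, 3, 5}  B4 = {2, 3, 6}  B5 = {2, 3, 4}  B6 = {2, 3, 8}
Tree: B1–B2, B2–B3, B2–B4, B1–B5, B5–B6
Every bag has size at most 3, so the width is 3 − 1 = 2 and tw(G) ≤ 2. Conversely, {1, 2, 3} is a clique of size 3, and the vertices of any clique must share a bag in every tree decomposition; so some bag has ≥ 3 vertices and tw(G) ≥ 2. Therefore the treewidth is 2.

2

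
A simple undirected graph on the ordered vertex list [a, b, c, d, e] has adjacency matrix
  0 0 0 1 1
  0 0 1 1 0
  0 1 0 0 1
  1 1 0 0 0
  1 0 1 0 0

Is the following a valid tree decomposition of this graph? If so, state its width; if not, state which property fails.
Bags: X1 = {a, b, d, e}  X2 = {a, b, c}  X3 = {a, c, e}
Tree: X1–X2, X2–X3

No — bags containing vertex e are not connected in the tree.

A tree decomposition must satisfy three properties: every vertex lies in some bag; for every edge, both endpoints lie together in some bag; and for every vertex, the bags containing it form a connected subtree. Here bags containing vertex e are not connected in the tree, so the decomposition is invalid.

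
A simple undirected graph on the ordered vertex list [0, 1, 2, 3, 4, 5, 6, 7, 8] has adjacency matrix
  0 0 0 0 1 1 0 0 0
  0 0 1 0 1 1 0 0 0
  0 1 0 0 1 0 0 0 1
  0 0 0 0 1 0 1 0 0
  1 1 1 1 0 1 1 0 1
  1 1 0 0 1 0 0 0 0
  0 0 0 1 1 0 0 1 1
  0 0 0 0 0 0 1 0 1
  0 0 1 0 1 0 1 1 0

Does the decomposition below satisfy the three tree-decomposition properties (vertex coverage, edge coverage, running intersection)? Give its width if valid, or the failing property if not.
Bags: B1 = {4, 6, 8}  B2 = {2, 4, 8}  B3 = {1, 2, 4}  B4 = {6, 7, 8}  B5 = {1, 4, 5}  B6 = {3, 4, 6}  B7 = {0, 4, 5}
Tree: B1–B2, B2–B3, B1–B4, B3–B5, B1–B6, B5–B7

Vertex coverage: the bags together contain {0, 1, 2, 3, 4, 5, 6, 7, 8}, the full vertex set. Edge coverage: each edge of G has both endpoints in at least one bag. Running intersection: for every vertex, the bags containing it form a connected subtree. All three properties hold, so this is a valid tree decomposition of width max|bag| − 1 = 2, and hence tw(G) ≤ 2.

Yes; width 2.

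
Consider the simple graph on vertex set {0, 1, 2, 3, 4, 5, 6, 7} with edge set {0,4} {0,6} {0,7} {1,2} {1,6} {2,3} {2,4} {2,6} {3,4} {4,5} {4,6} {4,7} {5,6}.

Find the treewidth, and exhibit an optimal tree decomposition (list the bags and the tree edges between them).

Every bag has size at most 3, so the width is 3 − 1 = 2 and tw(G) ≤ 2. Conversely, {1, 2, 6} is a clique of size 3, and the vertices of any clique must share a bag in every tree decomposition; so some bag has ≥ 3 vertices and tw(G) ≥ 2. Combining the bounds, tw(G) = 2.

Treewidth 2.
One such decomposition:
Bags: B1 = {0, 4, 6}  B2 = {2, 4, 6}  B3 = {4, 5, 6}  B4 = {2, 3, 4}  B5 = {1, 2, 6}  B6 = {0, 4, 7}
Tree: B1–B2, B1–B3, B2–B4, B2–B5, B1–B6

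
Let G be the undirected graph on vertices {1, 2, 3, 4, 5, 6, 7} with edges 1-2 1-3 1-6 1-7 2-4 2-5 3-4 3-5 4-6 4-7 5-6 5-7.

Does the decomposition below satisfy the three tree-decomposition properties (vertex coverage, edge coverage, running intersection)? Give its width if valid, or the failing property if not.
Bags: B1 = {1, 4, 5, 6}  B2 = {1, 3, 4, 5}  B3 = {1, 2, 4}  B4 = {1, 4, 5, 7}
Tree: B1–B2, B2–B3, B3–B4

No — edge (5,2) lies in no bag.

A tree decomposition must satisfy three properties: every vertex lies in some bag; for every edge, both endpoints lie together in some bag; and for every vertex, the bags containing it form a connected subtree. Here edge (5,2) lies in no bag, so the decomposition is invalid.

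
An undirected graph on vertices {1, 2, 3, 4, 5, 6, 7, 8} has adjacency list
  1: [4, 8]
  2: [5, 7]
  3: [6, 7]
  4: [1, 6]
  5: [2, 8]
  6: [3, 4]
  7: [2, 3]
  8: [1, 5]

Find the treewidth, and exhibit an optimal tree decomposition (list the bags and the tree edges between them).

Treewidth 2.
One optimal decomposition is:
Bags: B1 = {3, 6, 7}  B2 = {2, 6, 7}  B3 = {2, 5, 6}  B4 = {5, 6, 8}  B5 = {1, 6, 8}  B6 = {1, 4, 6}
Tree: B1–B2, B2–B3, B3–B4, B4–B5, B5–B6

Each bag holds 3 vertices, so the decomposition has width 2, which upper-bounds the treewidth. Since 6–3–7–2–5–8–1–4–6 is a cycle in G, G is not acyclic. Forests are exactly the graphs of treewidth ≤ 1, so tw(G) ≥ 2. Combining the bounds, tw(G) = 2.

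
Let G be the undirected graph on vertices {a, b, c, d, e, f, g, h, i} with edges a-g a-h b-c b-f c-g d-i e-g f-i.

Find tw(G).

A width-1 tree decomposition is:
Bags: B1 = {c, g}  B2 = {b, c}  B3 = {a, g}  B4 = {e, g}  B5 = {b, f}  B6 = {f, i}  B7 = {d, i}  B8 = {a, h}
Tree: B1–B2, B1–B3, B3–B4, B2–B5, B5–B6, B6–B7, B3–B8
Each bag holds 2 vertices, so the decomposition has width 1, which upper-bounds the treewidth. Since G has at least one edge (e.g. g–c), it is not an edgeless graph, so tw(G) ≥ 1. The upper and lower bounds meet at 1, so that is the treewidth.

1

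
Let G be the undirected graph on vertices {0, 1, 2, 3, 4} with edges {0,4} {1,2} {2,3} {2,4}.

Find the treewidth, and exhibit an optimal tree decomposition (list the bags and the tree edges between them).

Treewidth 1.
One optimal decomposition is:
Bags: B1 = {2, 4}  B2 = {0, 4}  B3 = {1, 2}  B4 = {2, 3}
Tree: B1–B2, B1–B3, B3–B4

Each bag holds 2 vertices, so the decomposition has width 1, which upper-bounds the treewidth. Since G has at least one edge (e.g. 2–4), it is not an edgeless graph, so tw(G) ≥ 1. The upper and lower bounds meet at 1, so that is the treewidth.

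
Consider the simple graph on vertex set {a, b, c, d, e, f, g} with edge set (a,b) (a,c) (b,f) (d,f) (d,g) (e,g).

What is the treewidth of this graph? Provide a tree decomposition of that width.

Each bag holds 2 vertices, so the decomposition has width 1, which upper-bounds the treewidth. Any graph with an edge has treewidth ≥ 1, and G has the edge c–a. Hence tw(G) = 1 exactly.

Treewidth 1.
One such decomposition:
Bags: B1 = {a, c}  B2 = {a, b}  B3 = {b, f}  B4 = {d, f}  B5 = {d, g}  B6 = {e, g}
Tree: B1–B2, B2–B3, B3–B4, B4–B5, B5–B6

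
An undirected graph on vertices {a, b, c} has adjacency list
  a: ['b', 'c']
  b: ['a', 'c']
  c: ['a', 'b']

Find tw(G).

2

A width-2 tree decomposition is:
Bags: B1 = {a, b, c}
Tree: (single bag)
With just one bag of size 3, the width is 3 − 1 = 2, so tw(G) ≤ 2. Conversely, {a, b, c} is a clique of size 3, and the vertices of any clique must share a bag in every tree decomposition; so some bag has ≥ 3 vertices and tw(G) ≥ 2. Therefore the treewidth is 2.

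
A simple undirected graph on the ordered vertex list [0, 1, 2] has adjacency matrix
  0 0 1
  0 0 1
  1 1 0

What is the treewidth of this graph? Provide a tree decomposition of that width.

Every bag has size at most 2, so the width is 2 − 1 = 1 and tw(G) ≤ 1. Since G has at least one edge (e.g. 2–0), it is not an edgeless graph, so tw(G) ≥ 1. The upper and lower bounds meet at 1, so that is the treewidth.

Treewidth 1.
One optimal decomposition is:
Bags: B1 = {0, 2}  B2 = {1, 2}
Tree: B1–B2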